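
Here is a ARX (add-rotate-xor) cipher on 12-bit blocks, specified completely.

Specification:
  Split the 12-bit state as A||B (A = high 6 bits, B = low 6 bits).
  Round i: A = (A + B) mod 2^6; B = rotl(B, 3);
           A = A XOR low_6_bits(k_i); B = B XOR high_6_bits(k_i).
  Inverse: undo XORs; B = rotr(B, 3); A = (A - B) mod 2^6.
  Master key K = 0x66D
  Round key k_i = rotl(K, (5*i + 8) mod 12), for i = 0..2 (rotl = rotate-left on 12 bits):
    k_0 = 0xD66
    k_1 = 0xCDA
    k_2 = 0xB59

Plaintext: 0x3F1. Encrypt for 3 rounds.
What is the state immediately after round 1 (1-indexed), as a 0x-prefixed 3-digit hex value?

s_0 = plaintext = 0x3F1
s_1 = Round(s_0, k_0) = 0x9BB
s_2 = Round(s_1, k_1) = 0xEEC
s_3 = Round(s_2, k_2) = 0xF88

0x9BB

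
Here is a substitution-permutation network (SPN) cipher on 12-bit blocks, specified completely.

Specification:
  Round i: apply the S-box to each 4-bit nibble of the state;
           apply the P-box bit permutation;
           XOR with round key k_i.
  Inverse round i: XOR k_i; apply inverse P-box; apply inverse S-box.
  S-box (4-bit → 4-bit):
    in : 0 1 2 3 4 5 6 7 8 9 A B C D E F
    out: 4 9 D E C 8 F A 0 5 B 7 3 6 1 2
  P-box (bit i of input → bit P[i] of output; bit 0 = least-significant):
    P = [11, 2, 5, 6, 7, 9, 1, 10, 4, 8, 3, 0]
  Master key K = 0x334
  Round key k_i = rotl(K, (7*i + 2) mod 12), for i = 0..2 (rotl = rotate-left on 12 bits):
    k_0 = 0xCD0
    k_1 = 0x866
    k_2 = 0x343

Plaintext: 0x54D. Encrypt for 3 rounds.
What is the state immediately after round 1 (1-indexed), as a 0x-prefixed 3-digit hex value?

s_0 = plaintext = 0x54D
s_1 = Round(s_0, k_0) = 0x8F7
s_2 = Round(s_1, k_1) = 0xA22
s_3 = Round(s_2, k_2) = 0xEB0

0x8F7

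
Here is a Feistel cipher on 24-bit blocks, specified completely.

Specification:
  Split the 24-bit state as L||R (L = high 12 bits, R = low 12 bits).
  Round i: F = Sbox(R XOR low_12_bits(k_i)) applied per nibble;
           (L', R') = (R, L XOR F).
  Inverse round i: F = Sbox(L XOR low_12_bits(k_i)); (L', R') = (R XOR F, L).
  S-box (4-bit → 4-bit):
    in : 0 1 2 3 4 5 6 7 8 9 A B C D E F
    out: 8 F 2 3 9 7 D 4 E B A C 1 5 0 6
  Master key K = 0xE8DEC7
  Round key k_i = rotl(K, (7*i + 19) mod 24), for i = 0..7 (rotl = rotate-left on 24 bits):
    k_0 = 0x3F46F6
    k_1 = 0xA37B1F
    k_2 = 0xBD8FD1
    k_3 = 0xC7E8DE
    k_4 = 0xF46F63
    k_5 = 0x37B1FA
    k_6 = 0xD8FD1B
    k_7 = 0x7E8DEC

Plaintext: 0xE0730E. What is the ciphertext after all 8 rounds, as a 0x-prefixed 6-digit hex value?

s_0 = plaintext = 0xE0730E
s_1 = Round(s_0, k_0) = 0x30E969
s_2 = Round(s_1, k_1) = 0x969143
s_3 = Round(s_2, k_2) = 0x1439DB
s_4 = Round(s_3, k_3) = 0x9DBEC4
s_5 = Round(s_4, k_4) = 0xEC467F
s_6 = Round(s_5, k_5) = 0x67FA23
s_7 = Round(s_6, k_6) = 0xA23241
s_8 = Round(s_7, k_7) = 0x241C86

0x241C86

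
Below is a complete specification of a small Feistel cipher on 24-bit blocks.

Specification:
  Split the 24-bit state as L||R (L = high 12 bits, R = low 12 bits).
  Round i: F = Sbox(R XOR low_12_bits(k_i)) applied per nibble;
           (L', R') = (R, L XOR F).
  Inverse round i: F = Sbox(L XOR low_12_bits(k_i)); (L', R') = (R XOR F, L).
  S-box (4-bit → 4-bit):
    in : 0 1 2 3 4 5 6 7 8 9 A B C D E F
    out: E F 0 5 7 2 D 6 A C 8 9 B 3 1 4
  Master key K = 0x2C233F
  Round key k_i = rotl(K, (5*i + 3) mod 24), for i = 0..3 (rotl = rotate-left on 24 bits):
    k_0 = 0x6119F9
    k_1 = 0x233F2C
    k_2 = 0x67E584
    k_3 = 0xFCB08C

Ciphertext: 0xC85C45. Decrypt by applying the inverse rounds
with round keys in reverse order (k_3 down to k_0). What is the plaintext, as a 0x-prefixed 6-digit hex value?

s_0 = ciphertext = 0xC85C45
s_1 = InvRound(s_0, k_3) = 0x7A9C85
s_2 = InvRound(s_1, k_2) = 0xC867A9
s_3 = InvRound(s_2, k_1) = 0x221C86
s_4 = InvRound(s_3, k_0) = 0x5BC221

0x5BC221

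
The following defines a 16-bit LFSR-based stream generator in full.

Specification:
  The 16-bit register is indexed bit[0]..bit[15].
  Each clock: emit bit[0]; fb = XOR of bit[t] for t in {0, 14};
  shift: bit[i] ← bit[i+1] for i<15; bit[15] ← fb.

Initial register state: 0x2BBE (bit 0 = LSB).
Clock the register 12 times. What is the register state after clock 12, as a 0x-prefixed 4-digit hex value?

0x7262

reg_0 = 0x2BBE
clock 1: out=0, reg = 0x15DF
clock 2: out=1, reg = 0x8AEF
clock 3: out=1, reg = 0xC577
clock 4: out=1, reg = 0x62BB
clock 5: out=1, reg = 0x315D
clock 6: out=1, reg = 0x98AE
clock 7: out=0, reg = 0x4C57
clock 8: out=1, reg = 0x262B
clock 9: out=1, reg = 0x9315
clock 10: out=1, reg = 0xC98A
clock 11: out=0, reg = 0xE4C5
clock 12: out=1, reg = 0x7262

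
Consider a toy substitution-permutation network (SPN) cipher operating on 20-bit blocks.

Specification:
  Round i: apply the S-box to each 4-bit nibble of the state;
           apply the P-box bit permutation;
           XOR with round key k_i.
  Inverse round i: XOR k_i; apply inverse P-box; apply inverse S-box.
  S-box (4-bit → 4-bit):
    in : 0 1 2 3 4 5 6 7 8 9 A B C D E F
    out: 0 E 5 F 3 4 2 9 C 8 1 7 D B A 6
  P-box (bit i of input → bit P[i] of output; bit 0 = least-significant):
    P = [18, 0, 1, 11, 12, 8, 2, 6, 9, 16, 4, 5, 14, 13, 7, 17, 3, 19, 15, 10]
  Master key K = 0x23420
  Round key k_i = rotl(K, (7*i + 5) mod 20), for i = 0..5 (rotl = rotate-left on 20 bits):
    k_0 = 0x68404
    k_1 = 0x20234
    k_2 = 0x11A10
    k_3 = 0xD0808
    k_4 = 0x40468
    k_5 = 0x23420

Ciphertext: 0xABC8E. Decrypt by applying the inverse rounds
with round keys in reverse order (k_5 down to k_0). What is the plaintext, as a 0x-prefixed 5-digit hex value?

0x72EB0

s_0 = ciphertext = 0xABC8E
s_1 = InvRound(s_0, k_5) = 0xB5958
s_2 = InvRound(s_1, k_4) = 0xE7147
s_3 = InvRound(s_2, k_3) = 0xAD631
s_4 = InvRound(s_3, k_2) = 0x17E0E
s_5 = InvRound(s_4, k_1) = 0x7D1A8
s_6 = InvRound(s_5, k_0) = 0x72EB0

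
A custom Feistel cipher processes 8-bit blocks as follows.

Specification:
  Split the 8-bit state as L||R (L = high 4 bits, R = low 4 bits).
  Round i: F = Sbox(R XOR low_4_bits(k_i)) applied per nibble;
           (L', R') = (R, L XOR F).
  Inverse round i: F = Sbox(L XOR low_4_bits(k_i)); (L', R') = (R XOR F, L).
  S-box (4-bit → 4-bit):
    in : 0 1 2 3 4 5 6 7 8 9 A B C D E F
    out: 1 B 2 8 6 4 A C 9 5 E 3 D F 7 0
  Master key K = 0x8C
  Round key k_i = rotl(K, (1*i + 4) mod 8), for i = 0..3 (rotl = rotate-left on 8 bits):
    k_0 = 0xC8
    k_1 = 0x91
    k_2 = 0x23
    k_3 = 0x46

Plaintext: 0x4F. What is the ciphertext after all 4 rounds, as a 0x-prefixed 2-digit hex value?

0xD9

s_0 = plaintext = 0x4F
s_1 = Round(s_0, k_0) = 0xF8
s_2 = Round(s_1, k_1) = 0x8A
s_3 = Round(s_2, k_2) = 0xAD
s_4 = Round(s_3, k_3) = 0xD9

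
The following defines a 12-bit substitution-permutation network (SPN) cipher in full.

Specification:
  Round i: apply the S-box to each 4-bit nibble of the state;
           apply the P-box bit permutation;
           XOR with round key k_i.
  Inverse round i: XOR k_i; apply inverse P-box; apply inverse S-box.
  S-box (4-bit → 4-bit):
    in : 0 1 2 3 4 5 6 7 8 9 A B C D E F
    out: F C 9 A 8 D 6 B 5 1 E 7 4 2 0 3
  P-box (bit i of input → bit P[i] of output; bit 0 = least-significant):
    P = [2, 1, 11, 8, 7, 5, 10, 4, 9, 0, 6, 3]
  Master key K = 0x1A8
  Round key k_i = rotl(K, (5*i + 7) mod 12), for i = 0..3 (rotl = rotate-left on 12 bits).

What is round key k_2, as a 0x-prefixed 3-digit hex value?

K = 0x1A8
k_0 = rotl(K, (5*0+7) mod 12) = rotl(K, 7) = 0x40D
k_1 = rotl(K, (5*1+7) mod 12) = rotl(K, 0) = 0x1A8
k_2 = rotl(K, (5*2+7) mod 12) = rotl(K, 5) = 0x503

0x503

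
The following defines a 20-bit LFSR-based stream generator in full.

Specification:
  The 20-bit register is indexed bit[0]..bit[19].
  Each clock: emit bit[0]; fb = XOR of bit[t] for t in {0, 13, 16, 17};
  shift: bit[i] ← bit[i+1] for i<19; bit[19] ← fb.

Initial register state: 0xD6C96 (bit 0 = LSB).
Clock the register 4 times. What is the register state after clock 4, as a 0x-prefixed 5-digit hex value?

0x6D6C9

reg_0 = 0xD6C96
clock 1: out=0, reg = 0x6B64B
clock 2: out=1, reg = 0xB5B25
clock 3: out=1, reg = 0xDAD92
clock 4: out=0, reg = 0x6D6C9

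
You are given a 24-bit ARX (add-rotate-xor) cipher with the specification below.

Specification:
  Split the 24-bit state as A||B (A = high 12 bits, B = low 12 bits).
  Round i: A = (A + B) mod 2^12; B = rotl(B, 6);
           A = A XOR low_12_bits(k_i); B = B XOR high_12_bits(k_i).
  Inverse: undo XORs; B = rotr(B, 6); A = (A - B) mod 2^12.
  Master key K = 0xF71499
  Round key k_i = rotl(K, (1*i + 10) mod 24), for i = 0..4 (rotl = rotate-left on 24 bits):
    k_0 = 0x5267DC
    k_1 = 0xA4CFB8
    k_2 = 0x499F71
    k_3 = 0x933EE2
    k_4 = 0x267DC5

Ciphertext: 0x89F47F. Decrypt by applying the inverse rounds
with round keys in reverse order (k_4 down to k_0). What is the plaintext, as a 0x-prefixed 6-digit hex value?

s_0 = ciphertext = 0x89F47F
s_1 = InvRound(s_0, k_4) = 0xF42618
s_2 = InvRound(s_1, k_3) = 0x6A4AFC
s_3 = InvRound(s_2, k_2) = 0x05C979
s_4 = InvRound(s_3, k_1) = 0x298D4C
s_5 = InvRound(s_4, k_0) = 0xAA3AA1

0xAA3AA1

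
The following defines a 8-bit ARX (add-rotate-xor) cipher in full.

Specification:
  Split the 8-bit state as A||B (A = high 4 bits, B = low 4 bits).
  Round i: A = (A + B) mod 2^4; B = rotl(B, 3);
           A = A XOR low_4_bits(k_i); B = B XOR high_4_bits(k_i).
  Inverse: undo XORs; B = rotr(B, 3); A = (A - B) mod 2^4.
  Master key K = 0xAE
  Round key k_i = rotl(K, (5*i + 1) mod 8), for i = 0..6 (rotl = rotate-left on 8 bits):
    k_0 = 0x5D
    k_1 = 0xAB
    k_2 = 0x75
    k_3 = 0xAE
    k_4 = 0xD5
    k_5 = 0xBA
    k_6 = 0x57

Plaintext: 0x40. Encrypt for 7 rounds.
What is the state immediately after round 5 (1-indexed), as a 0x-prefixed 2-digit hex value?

s_0 = plaintext = 0x40
s_1 = Round(s_0, k_0) = 0x95
s_2 = Round(s_1, k_1) = 0x50
s_3 = Round(s_2, k_2) = 0x07
s_4 = Round(s_3, k_3) = 0x91
s_5 = Round(s_4, k_4) = 0xF5
s_6 = Round(s_5, k_5) = 0xE1
s_7 = Round(s_6, k_6) = 0x8D

0xF5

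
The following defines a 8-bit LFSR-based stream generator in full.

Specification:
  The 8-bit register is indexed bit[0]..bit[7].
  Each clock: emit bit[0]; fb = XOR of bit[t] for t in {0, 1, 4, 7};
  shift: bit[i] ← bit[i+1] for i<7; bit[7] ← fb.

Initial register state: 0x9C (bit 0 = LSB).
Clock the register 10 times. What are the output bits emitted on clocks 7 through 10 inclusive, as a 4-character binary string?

reg_0 = 0x9C
clock 1: out=0, reg = 0x4E
clock 2: out=0, reg = 0xA7
clock 3: out=1, reg = 0xD3
clock 4: out=1, reg = 0x69
clock 5: out=1, reg = 0xB4
clock 6: out=0, reg = 0x5A
clock 7: out=0, reg = 0x2D
clock 8: out=1, reg = 0x96
clock 9: out=0, reg = 0xCB
clock 10: out=1, reg = 0xE5

0101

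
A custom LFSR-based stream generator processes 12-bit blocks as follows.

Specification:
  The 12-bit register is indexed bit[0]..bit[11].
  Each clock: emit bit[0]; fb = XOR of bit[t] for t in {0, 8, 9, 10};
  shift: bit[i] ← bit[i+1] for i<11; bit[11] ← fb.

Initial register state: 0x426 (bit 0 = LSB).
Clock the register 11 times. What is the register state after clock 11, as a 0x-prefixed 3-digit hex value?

0x65A

reg_0 = 0x426
clock 1: out=0, reg = 0xA13
clock 2: out=1, reg = 0x509
clock 3: out=1, reg = 0xA84
clock 4: out=0, reg = 0xD42
clock 5: out=0, reg = 0x6A1
clock 6: out=1, reg = 0xB50
clock 7: out=0, reg = 0x5A8
clock 8: out=0, reg = 0x2D4
clock 9: out=0, reg = 0x96A
clock 10: out=0, reg = 0xCB5
clock 11: out=1, reg = 0x65A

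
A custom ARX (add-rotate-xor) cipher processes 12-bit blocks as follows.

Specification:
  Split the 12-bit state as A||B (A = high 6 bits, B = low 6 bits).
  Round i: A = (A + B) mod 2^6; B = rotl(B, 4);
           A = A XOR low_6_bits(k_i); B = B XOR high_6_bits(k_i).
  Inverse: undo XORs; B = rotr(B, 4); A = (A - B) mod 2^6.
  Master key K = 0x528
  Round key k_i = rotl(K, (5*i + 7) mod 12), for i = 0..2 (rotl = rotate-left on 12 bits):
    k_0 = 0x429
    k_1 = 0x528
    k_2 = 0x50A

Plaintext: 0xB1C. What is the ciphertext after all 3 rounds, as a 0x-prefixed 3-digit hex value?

s_0 = plaintext = 0xB1C
s_1 = Round(s_0, k_0) = 0x857
s_2 = Round(s_1, k_1) = 0x421
s_3 = Round(s_2, k_2) = 0xECC

0xECC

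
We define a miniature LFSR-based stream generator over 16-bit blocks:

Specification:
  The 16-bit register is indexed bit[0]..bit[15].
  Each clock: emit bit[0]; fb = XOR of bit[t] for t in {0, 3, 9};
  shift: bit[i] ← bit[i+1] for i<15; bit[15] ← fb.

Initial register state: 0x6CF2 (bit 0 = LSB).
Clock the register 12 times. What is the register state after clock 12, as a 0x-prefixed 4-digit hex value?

reg_0 = 0x6CF2
clock 1: out=0, reg = 0x3679
clock 2: out=1, reg = 0x9B3C
clock 3: out=0, reg = 0x4D9E
clock 4: out=0, reg = 0xA6CF
clock 5: out=1, reg = 0xD367
clock 6: out=1, reg = 0x69B3
clock 7: out=1, reg = 0xB4D9
clock 8: out=1, reg = 0x5A6C
clock 9: out=0, reg = 0x2D36
clock 10: out=0, reg = 0x169B
clock 11: out=1, reg = 0x8B4D
clock 12: out=1, reg = 0xC5A6

0xC5A6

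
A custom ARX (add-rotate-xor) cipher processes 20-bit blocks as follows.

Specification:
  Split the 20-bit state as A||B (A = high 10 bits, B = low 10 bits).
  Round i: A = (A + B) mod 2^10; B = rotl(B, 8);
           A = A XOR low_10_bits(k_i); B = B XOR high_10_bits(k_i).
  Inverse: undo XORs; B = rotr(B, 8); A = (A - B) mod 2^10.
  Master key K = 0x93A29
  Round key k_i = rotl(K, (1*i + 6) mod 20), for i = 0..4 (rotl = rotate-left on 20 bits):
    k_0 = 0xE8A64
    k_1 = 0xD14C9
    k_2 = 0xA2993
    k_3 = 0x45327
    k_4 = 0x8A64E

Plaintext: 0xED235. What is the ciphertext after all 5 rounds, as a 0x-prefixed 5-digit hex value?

s_0 = plaintext = 0xED235
s_1 = Round(s_0, k_0) = 0xE362F
s_2 = Round(s_1, k_1) = 0x5D4CE
s_3 = Round(s_2, k_2) = 0xF40B9
s_4 = Round(s_3, k_3) = 0xEB83A
s_5 = Round(s_4, k_4) = 0x69827

0x69827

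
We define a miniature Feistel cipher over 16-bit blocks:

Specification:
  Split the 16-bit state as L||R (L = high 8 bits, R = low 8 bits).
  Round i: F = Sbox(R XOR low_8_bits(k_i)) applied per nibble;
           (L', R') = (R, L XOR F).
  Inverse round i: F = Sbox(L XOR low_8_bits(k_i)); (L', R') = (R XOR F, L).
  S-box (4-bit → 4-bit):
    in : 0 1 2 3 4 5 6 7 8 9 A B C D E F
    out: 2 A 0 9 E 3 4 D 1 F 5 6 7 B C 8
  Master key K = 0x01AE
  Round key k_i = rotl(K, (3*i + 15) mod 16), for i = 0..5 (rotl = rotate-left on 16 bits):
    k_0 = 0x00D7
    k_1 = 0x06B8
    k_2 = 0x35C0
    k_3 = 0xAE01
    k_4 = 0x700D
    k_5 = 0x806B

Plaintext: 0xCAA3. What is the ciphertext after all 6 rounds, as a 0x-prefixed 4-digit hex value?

s_0 = plaintext = 0xCAA3
s_1 = Round(s_0, k_0) = 0xA314
s_2 = Round(s_1, k_1) = 0x14F4
s_3 = Round(s_2, k_2) = 0xF48A
s_4 = Round(s_3, k_3) = 0x8AE2
s_5 = Round(s_4, k_4) = 0xE242
s_6 = Round(s_5, k_5) = 0x42ED

0x42ED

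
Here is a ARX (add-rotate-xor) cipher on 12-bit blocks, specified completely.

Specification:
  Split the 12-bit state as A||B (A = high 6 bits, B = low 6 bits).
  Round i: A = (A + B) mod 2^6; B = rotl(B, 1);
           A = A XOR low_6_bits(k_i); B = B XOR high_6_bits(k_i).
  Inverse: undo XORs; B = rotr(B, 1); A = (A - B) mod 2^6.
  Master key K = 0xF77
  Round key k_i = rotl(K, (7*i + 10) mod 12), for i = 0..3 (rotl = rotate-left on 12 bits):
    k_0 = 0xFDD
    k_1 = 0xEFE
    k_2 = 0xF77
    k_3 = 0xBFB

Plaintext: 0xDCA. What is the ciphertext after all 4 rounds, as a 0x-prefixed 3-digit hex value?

0x366

s_0 = plaintext = 0xDCA
s_1 = Round(s_0, k_0) = 0x72B
s_2 = Round(s_1, k_1) = 0xE6C
s_3 = Round(s_2, k_2) = 0x4A4
s_4 = Round(s_3, k_3) = 0x366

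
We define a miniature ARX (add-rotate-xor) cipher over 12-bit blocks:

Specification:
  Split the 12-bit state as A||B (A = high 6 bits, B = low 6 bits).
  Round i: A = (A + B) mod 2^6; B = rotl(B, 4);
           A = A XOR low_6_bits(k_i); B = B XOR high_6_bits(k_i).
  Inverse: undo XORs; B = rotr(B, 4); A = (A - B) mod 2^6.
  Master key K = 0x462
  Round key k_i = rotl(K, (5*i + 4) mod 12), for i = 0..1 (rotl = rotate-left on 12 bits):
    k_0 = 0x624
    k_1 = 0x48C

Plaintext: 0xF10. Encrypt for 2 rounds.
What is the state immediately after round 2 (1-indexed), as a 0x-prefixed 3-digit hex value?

0x215

s_0 = plaintext = 0xF10
s_1 = Round(s_0, k_0) = 0xA1C
s_2 = Round(s_1, k_1) = 0x215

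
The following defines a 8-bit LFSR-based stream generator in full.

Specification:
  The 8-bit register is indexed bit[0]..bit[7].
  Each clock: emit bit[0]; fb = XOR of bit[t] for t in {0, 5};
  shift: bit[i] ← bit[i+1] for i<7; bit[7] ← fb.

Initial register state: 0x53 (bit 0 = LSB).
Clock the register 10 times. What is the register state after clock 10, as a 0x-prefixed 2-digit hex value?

reg_0 = 0x53
clock 1: out=1, reg = 0xA9
clock 2: out=1, reg = 0x54
clock 3: out=0, reg = 0x2A
clock 4: out=0, reg = 0x95
clock 5: out=1, reg = 0xCA
clock 6: out=0, reg = 0x65
clock 7: out=1, reg = 0x32
clock 8: out=0, reg = 0x99
clock 9: out=1, reg = 0xCC
clock 10: out=0, reg = 0x66

0x66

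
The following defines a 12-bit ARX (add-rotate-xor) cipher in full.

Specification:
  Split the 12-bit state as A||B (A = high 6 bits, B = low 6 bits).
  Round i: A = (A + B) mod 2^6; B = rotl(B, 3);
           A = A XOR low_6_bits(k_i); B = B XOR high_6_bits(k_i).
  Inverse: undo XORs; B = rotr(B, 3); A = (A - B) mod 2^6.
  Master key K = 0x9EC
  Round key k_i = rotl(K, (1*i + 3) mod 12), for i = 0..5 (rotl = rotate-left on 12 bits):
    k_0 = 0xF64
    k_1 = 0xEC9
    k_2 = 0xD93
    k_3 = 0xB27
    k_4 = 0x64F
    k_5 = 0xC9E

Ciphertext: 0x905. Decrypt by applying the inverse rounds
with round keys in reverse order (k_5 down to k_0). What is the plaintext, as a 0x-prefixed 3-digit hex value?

s_0 = ciphertext = 0x905
s_1 = InvRound(s_0, k_5) = 0xF3E
s_2 = InvRound(s_1, k_4) = 0xDFC
s_3 = InvRound(s_2, k_3) = 0x382
s_4 = InvRound(s_3, k_2) = 0xDE6
s_5 = InvRound(s_4, k_1) = 0x4EB
s_6 = InvRound(s_5, k_0) = 0x172

0x172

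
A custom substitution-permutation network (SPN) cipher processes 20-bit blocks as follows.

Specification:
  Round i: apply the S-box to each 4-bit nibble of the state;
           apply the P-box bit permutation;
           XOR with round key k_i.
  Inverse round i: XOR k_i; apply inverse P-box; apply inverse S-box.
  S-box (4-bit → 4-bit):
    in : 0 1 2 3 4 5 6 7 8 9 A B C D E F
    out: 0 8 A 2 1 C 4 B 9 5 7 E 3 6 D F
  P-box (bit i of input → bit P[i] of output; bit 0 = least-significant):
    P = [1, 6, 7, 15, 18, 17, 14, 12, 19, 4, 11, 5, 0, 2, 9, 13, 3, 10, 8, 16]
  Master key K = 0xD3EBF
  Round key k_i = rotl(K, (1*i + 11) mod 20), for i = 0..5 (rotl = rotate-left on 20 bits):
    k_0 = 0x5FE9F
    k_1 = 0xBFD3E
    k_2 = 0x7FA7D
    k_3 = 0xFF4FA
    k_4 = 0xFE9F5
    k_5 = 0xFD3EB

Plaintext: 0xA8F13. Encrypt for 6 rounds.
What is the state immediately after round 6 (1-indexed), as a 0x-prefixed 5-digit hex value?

0x79D48

s_0 = plaintext = 0xA8F13
s_1 = Round(s_0, k_0) = 0xDC3E6
s_2 = Round(s_1, k_1) = 0xFA8AB
s_3 = Round(s_2, k_2) = 0x83D90
s_4 = Round(s_3, k_3) = 0xABCE6
s_5 = Round(s_4, k_4) = 0x39E69
s_6 = Round(s_5, k_5) = 0x79D48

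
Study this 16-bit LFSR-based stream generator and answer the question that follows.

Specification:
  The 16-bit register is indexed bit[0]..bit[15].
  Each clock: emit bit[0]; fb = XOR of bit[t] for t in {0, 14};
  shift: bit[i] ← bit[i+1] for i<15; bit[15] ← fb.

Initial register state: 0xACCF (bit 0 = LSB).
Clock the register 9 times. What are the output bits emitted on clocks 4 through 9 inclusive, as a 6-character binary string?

100110

reg_0 = 0xACCF
clock 1: out=1, reg = 0xD667
clock 2: out=1, reg = 0x6B33
clock 3: out=1, reg = 0x3599
clock 4: out=1, reg = 0x9ACC
clock 5: out=0, reg = 0x4D66
clock 6: out=0, reg = 0xA6B3
clock 7: out=1, reg = 0xD359
clock 8: out=1, reg = 0x69AC
clock 9: out=0, reg = 0xB4D6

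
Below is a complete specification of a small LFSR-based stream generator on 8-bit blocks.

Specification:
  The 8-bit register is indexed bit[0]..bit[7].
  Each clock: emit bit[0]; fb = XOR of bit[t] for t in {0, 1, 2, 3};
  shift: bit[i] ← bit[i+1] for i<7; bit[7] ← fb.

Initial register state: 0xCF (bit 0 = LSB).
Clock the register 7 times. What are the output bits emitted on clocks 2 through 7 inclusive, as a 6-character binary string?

111001

reg_0 = 0xCF
clock 1: out=1, reg = 0x67
clock 2: out=1, reg = 0xB3
clock 3: out=1, reg = 0x59
clock 4: out=1, reg = 0x2C
clock 5: out=0, reg = 0x16
clock 6: out=0, reg = 0x0B
clock 7: out=1, reg = 0x85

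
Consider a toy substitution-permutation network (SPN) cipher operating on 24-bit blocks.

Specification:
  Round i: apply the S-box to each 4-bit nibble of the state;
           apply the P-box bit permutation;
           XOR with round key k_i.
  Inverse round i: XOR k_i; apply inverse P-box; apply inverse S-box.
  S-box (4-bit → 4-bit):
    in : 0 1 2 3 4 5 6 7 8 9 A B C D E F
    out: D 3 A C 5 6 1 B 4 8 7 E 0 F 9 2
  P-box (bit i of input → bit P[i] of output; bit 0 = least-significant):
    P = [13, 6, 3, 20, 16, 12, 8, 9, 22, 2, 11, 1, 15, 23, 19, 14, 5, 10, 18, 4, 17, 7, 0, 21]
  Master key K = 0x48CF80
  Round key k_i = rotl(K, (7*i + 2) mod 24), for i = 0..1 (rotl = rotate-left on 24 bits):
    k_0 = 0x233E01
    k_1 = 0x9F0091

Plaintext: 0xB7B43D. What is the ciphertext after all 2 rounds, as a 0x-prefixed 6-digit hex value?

s_0 = plaintext = 0xB7B43D
s_1 = Round(s_0, k_0) = 0xDB51F8
s_2 = Round(s_1, k_1) = 0x71140C

0x71140C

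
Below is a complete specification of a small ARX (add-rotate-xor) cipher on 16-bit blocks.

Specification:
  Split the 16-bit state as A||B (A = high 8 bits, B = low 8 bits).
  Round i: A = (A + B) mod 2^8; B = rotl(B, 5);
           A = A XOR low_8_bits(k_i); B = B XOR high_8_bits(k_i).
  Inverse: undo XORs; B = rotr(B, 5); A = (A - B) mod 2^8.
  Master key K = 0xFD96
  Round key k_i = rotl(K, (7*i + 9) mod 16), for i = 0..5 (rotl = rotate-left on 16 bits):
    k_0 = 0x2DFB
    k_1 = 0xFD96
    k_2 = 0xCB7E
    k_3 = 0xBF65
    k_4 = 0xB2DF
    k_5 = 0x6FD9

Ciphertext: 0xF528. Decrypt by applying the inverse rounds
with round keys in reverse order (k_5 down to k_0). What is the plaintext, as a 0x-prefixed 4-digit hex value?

s_0 = ciphertext = 0xF528
s_1 = InvRound(s_0, k_5) = 0xF23A
s_2 = InvRound(s_1, k_4) = 0xE944
s_3 = InvRound(s_2, k_3) = 0xADDF
s_4 = InvRound(s_3, k_2) = 0x33A0
s_5 = InvRound(s_4, k_1) = 0xBBEA
s_6 = InvRound(s_5, k_0) = 0x023E

0x023E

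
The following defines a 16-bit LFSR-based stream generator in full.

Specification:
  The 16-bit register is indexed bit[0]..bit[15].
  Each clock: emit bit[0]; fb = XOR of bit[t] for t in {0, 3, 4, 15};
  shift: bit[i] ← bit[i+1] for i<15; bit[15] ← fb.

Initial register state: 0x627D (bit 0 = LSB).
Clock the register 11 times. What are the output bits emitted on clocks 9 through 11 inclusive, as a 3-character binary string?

010

reg_0 = 0x627D
clock 1: out=1, reg = 0xB13E
clock 2: out=0, reg = 0xD89F
clock 3: out=1, reg = 0x6C4F
clock 4: out=1, reg = 0x3627
clock 5: out=1, reg = 0x9B13
clock 6: out=1, reg = 0xCD89
clock 7: out=1, reg = 0xE6C4
clock 8: out=0, reg = 0xF362
clock 9: out=0, reg = 0xF9B1
clock 10: out=1, reg = 0xFCD8
clock 11: out=0, reg = 0xFE6C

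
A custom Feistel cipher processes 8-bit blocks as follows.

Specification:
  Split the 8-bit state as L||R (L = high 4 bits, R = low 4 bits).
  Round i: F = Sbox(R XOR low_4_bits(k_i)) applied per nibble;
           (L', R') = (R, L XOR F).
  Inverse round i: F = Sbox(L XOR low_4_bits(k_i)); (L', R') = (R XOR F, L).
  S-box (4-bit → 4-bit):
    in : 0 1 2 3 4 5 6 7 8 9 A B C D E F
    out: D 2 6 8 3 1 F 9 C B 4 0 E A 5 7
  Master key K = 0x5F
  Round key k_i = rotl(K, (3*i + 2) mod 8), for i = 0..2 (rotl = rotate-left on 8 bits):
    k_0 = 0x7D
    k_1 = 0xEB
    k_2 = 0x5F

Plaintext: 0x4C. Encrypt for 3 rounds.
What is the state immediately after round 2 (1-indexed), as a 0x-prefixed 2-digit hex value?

s_0 = plaintext = 0x4C
s_1 = Round(s_0, k_0) = 0xC6
s_2 = Round(s_1, k_1) = 0x66
s_3 = Round(s_2, k_2) = 0x6D

0x66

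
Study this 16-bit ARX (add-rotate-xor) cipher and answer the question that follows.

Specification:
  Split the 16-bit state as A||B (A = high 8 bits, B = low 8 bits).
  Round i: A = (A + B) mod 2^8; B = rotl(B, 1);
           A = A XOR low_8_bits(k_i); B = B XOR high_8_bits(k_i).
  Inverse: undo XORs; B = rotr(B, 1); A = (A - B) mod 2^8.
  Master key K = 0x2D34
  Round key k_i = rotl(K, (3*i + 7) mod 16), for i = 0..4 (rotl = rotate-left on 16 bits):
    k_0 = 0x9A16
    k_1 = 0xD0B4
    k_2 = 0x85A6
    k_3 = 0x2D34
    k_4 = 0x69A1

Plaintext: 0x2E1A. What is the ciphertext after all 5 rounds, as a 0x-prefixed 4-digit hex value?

0x6449

s_0 = plaintext = 0x2E1A
s_1 = Round(s_0, k_0) = 0x5EAE
s_2 = Round(s_1, k_1) = 0xB88D
s_3 = Round(s_2, k_2) = 0xE39E
s_4 = Round(s_3, k_3) = 0xB510
s_5 = Round(s_4, k_4) = 0x6449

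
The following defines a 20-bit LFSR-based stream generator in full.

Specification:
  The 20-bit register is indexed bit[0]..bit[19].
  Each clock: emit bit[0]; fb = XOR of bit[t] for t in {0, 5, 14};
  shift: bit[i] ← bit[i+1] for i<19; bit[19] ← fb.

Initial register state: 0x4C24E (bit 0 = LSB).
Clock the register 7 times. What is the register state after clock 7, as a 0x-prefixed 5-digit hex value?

0x1E984

reg_0 = 0x4C24E
clock 1: out=0, reg = 0xA6127
clock 2: out=1, reg = 0xD3093
clock 3: out=1, reg = 0xE9849
clock 4: out=1, reg = 0xF4C24
clock 5: out=0, reg = 0x7A612
clock 6: out=0, reg = 0x3D309
clock 7: out=1, reg = 0x1E984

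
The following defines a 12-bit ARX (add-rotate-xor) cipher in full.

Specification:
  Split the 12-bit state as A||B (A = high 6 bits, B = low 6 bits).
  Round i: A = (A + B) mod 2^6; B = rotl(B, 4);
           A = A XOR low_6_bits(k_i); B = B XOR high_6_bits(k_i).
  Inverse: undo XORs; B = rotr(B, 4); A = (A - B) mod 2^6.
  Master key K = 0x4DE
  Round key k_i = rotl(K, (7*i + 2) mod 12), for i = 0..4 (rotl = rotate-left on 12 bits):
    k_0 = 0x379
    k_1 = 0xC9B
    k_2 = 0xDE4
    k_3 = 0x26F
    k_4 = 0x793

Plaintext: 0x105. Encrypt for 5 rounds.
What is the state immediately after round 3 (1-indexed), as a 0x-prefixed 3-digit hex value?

0xA2A

s_0 = plaintext = 0x105
s_1 = Round(s_0, k_0) = 0xC1C
s_2 = Round(s_1, k_1) = 0x5F5
s_3 = Round(s_2, k_2) = 0xA2A
s_4 = Round(s_3, k_3) = 0xF63
s_5 = Round(s_4, k_4) = 0xCE6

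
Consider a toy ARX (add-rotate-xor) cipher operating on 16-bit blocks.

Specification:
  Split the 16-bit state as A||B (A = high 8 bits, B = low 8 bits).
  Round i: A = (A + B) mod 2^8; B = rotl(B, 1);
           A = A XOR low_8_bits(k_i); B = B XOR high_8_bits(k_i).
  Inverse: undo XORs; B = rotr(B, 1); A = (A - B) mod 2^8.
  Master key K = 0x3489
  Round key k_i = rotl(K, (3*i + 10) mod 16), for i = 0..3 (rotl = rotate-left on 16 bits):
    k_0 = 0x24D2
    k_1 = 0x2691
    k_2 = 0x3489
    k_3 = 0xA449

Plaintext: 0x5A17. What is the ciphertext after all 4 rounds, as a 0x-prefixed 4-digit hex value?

0x7E04

s_0 = plaintext = 0x5A17
s_1 = Round(s_0, k_0) = 0xA30A
s_2 = Round(s_1, k_1) = 0x3C32
s_3 = Round(s_2, k_2) = 0xE750
s_4 = Round(s_3, k_3) = 0x7E04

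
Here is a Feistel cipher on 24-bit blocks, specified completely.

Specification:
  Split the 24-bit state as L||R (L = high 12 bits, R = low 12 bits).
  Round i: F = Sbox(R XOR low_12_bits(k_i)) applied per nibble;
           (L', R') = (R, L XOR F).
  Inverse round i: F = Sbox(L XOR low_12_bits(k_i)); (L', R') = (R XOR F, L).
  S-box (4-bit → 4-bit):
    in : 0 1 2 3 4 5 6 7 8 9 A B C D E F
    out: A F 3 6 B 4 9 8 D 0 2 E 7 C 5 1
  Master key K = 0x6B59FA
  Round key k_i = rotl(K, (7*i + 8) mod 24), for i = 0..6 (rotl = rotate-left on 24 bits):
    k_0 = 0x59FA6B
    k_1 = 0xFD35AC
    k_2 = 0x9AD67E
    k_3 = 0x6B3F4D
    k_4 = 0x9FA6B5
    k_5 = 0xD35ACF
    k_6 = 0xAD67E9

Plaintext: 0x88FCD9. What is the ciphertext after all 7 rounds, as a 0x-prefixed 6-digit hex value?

s_0 = plaintext = 0x88FCD9
s_1 = Round(s_0, k_0) = 0xCD916C
s_2 = Round(s_1, k_1) = 0x16C7A3
s_3 = Round(s_2, k_2) = 0x7A3EA0
s_4 = Round(s_3, k_3) = 0xEA08FF
s_5 = Round(s_4, k_4) = 0x8FFB12
s_6 = Round(s_5, k_5) = 0xB12733
s_7 = Round(s_6, k_6) = 0x7331D0

0x7331D0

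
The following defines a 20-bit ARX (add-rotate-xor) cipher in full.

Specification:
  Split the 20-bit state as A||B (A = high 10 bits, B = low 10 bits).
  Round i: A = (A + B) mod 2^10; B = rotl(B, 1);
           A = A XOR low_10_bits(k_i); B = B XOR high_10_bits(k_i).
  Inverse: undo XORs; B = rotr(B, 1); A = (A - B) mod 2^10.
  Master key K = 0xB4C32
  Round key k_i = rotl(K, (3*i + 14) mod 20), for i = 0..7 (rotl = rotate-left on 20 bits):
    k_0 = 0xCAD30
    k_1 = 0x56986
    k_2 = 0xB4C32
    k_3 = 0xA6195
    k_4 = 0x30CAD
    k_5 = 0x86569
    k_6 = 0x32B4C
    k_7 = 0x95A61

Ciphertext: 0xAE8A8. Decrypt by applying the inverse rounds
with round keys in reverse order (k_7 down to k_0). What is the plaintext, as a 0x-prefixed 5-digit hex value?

s_0 = ciphertext = 0xAE8A8
s_1 = InvRound(s_0, k_7) = 0xD717F
s_2 = InvRound(s_1, k_6) = 0x4DADA
s_3 = InvRound(s_2, k_5) = 0x7FA61
s_4 = InvRound(s_3, k_4) = 0x00951
s_5 = InvRound(s_4, k_3) = 0x6CFE4
s_6 = InvRound(s_5, k_2) = 0xB9A9B
s_7 = InvRound(s_6, k_1) = 0xE03E0
s_8 = InvRound(s_7, k_0) = 0x12E65

0x12E65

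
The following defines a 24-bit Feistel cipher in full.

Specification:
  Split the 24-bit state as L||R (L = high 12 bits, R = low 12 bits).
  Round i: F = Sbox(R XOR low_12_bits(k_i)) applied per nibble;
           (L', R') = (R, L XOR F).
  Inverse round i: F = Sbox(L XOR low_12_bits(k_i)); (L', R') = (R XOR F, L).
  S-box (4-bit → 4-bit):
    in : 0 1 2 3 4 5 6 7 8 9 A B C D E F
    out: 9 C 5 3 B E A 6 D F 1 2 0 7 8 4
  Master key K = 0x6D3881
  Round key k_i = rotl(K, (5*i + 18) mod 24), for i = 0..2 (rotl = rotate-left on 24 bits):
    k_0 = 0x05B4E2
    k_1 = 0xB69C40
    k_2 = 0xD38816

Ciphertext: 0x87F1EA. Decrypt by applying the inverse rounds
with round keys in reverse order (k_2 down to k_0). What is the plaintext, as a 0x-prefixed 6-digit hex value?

s_0 = ciphertext = 0x87F1EA
s_1 = InvRound(s_0, k_2) = 0x84587F
s_2 = InvRound(s_1, k_1) = 0x3E1845
s_3 = InvRound(s_2, k_0) = 0xED63E1

0xED63E1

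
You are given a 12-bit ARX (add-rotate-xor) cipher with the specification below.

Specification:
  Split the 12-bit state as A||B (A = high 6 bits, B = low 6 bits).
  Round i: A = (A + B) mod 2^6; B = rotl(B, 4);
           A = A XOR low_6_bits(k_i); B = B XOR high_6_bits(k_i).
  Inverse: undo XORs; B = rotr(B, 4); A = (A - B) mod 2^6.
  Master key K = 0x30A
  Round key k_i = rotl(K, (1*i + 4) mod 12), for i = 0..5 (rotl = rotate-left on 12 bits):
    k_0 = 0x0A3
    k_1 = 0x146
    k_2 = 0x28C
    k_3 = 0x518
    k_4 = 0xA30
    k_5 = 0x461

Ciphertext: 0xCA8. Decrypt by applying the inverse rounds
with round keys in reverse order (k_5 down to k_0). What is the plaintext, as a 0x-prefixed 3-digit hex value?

s_0 = ciphertext = 0xCA8
s_1 = InvRound(s_0, k_5) = 0xB27
s_2 = InvRound(s_1, k_4) = 0x83C
s_3 = InvRound(s_2, k_3) = 0x5A2
s_4 = InvRound(s_3, k_2) = 0xE22
s_5 = InvRound(s_4, k_1) = 0x81E
s_6 = InvRound(s_5, k_0) = 0x4B1

0x4B1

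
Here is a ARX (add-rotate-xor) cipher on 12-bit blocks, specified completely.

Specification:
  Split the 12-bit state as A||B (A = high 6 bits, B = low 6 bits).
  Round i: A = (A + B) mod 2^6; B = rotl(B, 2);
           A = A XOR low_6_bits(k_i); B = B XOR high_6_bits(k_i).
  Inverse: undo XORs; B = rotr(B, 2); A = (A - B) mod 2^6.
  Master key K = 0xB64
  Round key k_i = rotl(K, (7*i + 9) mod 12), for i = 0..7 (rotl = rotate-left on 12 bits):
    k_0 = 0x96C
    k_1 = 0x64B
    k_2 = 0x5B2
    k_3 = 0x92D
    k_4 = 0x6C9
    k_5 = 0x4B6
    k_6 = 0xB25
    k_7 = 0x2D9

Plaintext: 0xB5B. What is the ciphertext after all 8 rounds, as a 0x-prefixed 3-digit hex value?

0xB88

s_0 = plaintext = 0xB5B
s_1 = Round(s_0, k_0) = 0x908
s_2 = Round(s_1, k_1) = 0x9F9
s_3 = Round(s_2, k_2) = 0x4B1
s_4 = Round(s_3, k_3) = 0xBA3
s_5 = Round(s_4, k_4) = 0x615
s_6 = Round(s_5, k_5) = 0x6C7
s_7 = Round(s_6, k_6) = 0x1F0
s_8 = Round(s_7, k_7) = 0xB88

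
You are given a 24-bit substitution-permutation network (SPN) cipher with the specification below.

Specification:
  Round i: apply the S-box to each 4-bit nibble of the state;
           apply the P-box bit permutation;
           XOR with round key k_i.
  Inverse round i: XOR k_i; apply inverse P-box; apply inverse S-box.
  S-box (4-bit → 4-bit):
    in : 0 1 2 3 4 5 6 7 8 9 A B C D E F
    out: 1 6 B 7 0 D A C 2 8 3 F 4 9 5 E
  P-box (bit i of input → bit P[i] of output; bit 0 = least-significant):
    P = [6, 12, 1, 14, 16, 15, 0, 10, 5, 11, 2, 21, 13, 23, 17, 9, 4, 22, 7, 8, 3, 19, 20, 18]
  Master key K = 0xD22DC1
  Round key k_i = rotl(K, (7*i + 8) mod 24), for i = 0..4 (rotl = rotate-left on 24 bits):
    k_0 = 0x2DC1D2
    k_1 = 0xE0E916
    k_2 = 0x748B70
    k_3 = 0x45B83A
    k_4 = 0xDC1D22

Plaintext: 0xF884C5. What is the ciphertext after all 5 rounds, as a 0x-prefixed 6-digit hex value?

s_0 = plaintext = 0xF884C5
s_1 = Round(s_0, k_0) = 0xF18191
s_2 = Round(s_1, k_1) = 0x3CF590
s_3 = Round(s_2, k_2) = 0xCE8D9C
s_4 = Round(s_3, k_3) = 0xF5BC88
s_5 = Round(s_4, k_4) = 0x42AEB6

0x42AEB6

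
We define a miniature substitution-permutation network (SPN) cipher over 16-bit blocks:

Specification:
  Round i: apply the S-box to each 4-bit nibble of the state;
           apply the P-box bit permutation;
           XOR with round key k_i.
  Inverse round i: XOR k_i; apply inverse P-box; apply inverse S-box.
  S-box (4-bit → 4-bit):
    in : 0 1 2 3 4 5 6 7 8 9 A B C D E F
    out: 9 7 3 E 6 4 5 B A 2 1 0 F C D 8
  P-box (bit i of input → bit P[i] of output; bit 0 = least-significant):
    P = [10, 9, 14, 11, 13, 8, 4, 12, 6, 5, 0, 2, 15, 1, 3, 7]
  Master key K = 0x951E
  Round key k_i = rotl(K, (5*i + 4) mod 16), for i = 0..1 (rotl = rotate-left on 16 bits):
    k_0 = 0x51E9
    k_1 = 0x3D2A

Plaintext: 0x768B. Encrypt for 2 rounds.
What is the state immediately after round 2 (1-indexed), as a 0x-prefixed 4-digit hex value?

0x98E4

s_0 = plaintext = 0x768B
s_1 = Round(s_0, k_0) = 0xC02A
s_2 = Round(s_1, k_1) = 0x98E4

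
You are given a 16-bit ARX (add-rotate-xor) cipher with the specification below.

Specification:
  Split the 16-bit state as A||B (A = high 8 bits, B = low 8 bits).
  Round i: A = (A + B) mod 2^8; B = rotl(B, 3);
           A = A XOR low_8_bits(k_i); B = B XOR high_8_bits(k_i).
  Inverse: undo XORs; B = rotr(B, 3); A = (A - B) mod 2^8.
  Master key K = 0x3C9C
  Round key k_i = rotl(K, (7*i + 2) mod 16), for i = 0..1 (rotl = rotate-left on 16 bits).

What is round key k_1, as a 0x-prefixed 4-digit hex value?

0x3879

K = 0x3C9C
k_0 = rotl(K, (7*0+2) mod 16) = rotl(K, 2) = 0xF270
k_1 = rotl(K, (7*1+2) mod 16) = rotl(K, 9) = 0x3879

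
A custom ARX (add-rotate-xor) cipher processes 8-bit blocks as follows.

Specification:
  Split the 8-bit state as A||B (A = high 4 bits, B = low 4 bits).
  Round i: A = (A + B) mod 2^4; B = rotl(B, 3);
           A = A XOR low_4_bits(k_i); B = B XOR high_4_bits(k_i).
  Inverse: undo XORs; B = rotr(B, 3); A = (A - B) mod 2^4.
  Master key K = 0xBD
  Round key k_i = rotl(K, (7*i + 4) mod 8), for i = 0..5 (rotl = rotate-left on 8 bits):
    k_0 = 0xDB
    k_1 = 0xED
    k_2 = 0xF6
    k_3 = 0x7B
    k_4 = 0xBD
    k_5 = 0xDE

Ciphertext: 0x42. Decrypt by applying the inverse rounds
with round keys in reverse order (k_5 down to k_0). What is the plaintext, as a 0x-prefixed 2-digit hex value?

0xB0

s_0 = ciphertext = 0x42
s_1 = InvRound(s_0, k_5) = 0xBF
s_2 = InvRound(s_1, k_4) = 0xE8
s_3 = InvRound(s_2, k_3) = 0x6F
s_4 = InvRound(s_3, k_2) = 0x00
s_5 = InvRound(s_4, k_1) = 0x0D
s_6 = InvRound(s_5, k_0) = 0xB0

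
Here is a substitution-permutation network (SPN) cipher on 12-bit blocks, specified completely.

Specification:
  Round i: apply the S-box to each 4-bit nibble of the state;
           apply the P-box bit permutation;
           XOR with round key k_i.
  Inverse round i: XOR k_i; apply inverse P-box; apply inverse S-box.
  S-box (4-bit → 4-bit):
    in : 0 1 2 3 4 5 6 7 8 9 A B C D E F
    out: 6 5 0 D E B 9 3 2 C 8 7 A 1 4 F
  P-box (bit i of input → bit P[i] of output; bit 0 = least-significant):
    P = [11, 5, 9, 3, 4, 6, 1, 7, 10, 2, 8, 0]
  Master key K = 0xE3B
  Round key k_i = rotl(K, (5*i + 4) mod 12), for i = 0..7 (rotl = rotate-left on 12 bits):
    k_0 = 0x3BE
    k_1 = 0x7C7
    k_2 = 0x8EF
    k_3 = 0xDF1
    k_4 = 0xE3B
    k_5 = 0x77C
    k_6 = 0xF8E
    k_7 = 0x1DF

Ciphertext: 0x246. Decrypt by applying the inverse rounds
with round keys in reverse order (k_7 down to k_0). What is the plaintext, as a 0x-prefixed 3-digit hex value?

0x3DB

s_0 = ciphertext = 0x246
s_1 = InvRound(s_0, k_7) = 0x969
s_2 = InvRound(s_1, k_6) = 0x540
s_3 = InvRound(s_2, k_5) = 0x8D4
s_4 = InvRound(s_3, k_4) = 0x544
s_5 = InvRound(s_4, k_3) = 0xC67
s_6 = InvRound(s_5, k_2) = 0xDAA
s_7 = InvRound(s_6, k_1) = 0xC8F
s_8 = InvRound(s_7, k_0) = 0x3DB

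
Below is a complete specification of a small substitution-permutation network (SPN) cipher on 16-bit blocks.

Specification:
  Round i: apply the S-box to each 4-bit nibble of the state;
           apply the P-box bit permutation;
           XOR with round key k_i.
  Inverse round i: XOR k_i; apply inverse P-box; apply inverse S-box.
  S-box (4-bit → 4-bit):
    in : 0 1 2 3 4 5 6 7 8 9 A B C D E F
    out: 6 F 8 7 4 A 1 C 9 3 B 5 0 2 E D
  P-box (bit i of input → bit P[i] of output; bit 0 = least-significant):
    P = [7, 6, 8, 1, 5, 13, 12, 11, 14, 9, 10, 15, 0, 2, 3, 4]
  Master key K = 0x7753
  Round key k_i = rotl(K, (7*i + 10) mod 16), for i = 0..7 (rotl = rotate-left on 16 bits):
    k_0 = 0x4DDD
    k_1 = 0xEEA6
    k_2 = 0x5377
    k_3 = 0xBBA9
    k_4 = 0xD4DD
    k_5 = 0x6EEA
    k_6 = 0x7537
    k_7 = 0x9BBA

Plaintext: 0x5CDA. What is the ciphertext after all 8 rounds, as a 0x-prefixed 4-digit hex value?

s_0 = plaintext = 0x5CDA
s_1 = Round(s_0, k_0) = 0x6D0B
s_2 = Round(s_1, k_1) = 0xDD27
s_3 = Round(s_2, k_2) = 0x5871
s_4 = Round(s_3, k_3) = 0x627F
s_5 = Round(s_4, k_4) = 0x4D5E
s_6 = Round(s_5, k_5) = 0x45A0
s_7 = Round(s_6, k_6) = 0xDE5F
s_8 = Round(s_7, k_7) = 0x343C

0x343C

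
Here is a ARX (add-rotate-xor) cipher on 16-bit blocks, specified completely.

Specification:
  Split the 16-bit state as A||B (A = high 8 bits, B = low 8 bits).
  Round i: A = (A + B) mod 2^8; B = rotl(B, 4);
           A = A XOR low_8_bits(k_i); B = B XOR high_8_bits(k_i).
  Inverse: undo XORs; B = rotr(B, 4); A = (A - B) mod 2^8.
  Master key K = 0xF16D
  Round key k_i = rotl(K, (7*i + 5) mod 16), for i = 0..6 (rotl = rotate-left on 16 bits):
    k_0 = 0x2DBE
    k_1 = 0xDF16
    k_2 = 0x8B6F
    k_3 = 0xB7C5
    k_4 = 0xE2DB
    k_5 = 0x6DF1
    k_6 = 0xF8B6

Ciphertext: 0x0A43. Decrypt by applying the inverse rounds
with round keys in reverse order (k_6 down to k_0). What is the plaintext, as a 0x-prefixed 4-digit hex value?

0xD7FA

s_0 = ciphertext = 0x0A43
s_1 = InvRound(s_0, k_6) = 0x01BB
s_2 = InvRound(s_1, k_5) = 0x836D
s_3 = InvRound(s_2, k_4) = 0x60F8
s_4 = InvRound(s_3, k_3) = 0xB1F4
s_5 = InvRound(s_4, k_2) = 0xE7F7
s_6 = InvRound(s_5, k_1) = 0x6F82
s_7 = InvRound(s_6, k_0) = 0xD7FA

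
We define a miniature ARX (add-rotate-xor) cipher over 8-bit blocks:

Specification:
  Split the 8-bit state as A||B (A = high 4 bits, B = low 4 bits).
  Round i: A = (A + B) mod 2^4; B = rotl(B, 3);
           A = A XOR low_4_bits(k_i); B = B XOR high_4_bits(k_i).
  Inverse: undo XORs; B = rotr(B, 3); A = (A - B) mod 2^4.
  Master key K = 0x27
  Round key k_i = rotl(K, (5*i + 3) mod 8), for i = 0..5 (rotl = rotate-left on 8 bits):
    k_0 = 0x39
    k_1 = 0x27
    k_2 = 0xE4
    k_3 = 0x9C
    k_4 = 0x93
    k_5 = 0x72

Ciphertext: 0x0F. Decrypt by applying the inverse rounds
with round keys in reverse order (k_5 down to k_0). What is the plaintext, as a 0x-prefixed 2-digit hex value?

s_0 = ciphertext = 0x0F
s_1 = InvRound(s_0, k_5) = 0x11
s_2 = InvRound(s_1, k_4) = 0x11
s_3 = InvRound(s_2, k_3) = 0xC1
s_4 = InvRound(s_3, k_2) = 0x9F
s_5 = InvRound(s_4, k_1) = 0x3B
s_6 = InvRound(s_5, k_0) = 0x91

0x91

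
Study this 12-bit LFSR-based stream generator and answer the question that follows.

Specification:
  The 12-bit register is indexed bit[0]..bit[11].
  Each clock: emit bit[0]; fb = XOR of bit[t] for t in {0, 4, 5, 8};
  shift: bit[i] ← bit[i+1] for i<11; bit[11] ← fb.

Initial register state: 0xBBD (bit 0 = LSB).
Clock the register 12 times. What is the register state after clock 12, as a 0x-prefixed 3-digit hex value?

0x650

reg_0 = 0xBBD
clock 1: out=1, reg = 0x5DE
clock 2: out=0, reg = 0x2EF
clock 3: out=1, reg = 0x177
clock 4: out=1, reg = 0x0BB
clock 5: out=1, reg = 0x85D
clock 6: out=1, reg = 0x42E
clock 7: out=0, reg = 0xA17
clock 8: out=1, reg = 0x50B
clock 9: out=1, reg = 0x285
clock 10: out=1, reg = 0x942
clock 11: out=0, reg = 0xCA1
clock 12: out=1, reg = 0x650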